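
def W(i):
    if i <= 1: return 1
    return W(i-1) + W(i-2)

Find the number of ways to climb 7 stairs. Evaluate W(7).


Building up from base cases:
W(0) = 1
W(1) = 1
W(2) = W(1) + W(0) = 1 + 1 = 2
W(3) = W(2) + W(1) = 2 + 1 = 3
W(4) = W(3) + W(2) = 3 + 2 = 5
W(5) = W(4) + W(3) = 5 + 3 = 8
W(6) = W(5) + W(4) = 8 + 5 = 13
W(7) = W(6) + W(5) = 13 + 8 = 21

21


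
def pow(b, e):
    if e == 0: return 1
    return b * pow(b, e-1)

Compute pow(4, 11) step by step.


pow(4, 11)
= 4 * pow(4, 10)
= 4 * 4 * pow(4, 9)
= 4 * 4 * 4 * pow(4, 8)
= 4 * 4 * 4 * 4 * pow(4, 7)
= 4 * 4 * 4 * 4 * 4 * pow(4, 6)
= 4 * 4 * 4 * 4 * 4 * 4 * pow(4, 5)
= 4 * 4 * 4 * 4 * 4 * 4 * 4 * pow(4, 4)
= 4 * 4 * 4 * 4 * 4 * 4 * 4 * 4 * pow(4, 3)
= 4 * 4 * 4 * 4 * 4 * 4 * 4 * 4 * 4 * pow(4, 2)
= 4 * 4 * 4 * 4 * 4 * 4 * 4 * 4 * 4 * 4 * pow(4, 1)
= 4 * 4 * 4 * 4 * 4 * 4 * 4 * 4 * 4 * 4 * 4 * pow(4, 0)
= 4 * 4 * 4 * 4 * 4 * 4 * 4 * 4 * 4 * 4 * 4 * 1
= 4194304

4194304


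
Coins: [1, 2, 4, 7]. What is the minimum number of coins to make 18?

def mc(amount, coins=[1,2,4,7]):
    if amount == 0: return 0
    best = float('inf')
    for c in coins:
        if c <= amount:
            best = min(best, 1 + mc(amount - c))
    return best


Building up with DP:
mc(0) = 0
mc(1) = min(1+mc(0)=1+0=1) = 1
mc(2) = min(1+mc(1)=1+1=2, 1+mc(0)=1+0=1) = 1
mc(3) = min(1+mc(2)=1+1=2, 1+mc(1)=1+1=2) = 2
mc(4) = min(1+mc(3)=1+2=3, 1+mc(2)=1+1=2, 1+mc(0)=1+0=1) = 1
mc(5) = min(1+mc(4)=1+1=2, 1+mc(3)=1+2=3, 1+mc(1)=1+1=2) = 2
mc(6) = min(1+mc(5)=1+2=3, 1+mc(4)=1+1=2, 1+mc(2)=1+1=2) = 2
mc(7) = min(1+mc(6)=1+2=3, 1+mc(5)=1+2=3, 1+mc(3)=1+2=3, 1+mc(0)=1+0=1) = 1
mc(8) = min(1+mc(7)=1+1=2, 1+mc(6)=1+2=3, 1+mc(4)=1+1=2, 1+mc(1)=1+1=2) = 2
mc(9) = min(1+mc(8)=1+2=3, 1+mc(7)=1+1=2, 1+mc(5)=1+2=3, 1+mc(2)=1+1=2) = 2
mc(10) = min(1+mc(9)=1+2=3, 1+mc(8)=1+2=3, 1+mc(6)=1+2=3, 1+mc(3)=1+2=3) = 3
mc(11) = min(1+mc(10)=1+3=4, 1+mc(9)=1+2=3, 1+mc(7)=1+1=2, 1+mc(4)=1+1=2) = 2
mc(12) = min(1+mc(11)=1+2=3, 1+mc(10)=1+3=4, 1+mc(8)=1+2=3, 1+mc(5)=1+2=3) = 3
mc(13) = min(1+mc(12)=1+3=4, 1+mc(11)=1+2=3, 1+mc(9)=1+2=3, 1+mc(6)=1+2=3) = 3
mc(14) = min(1+mc(13)=1+3=4, 1+mc(12)=1+3=4, 1+mc(10)=1+3=4, 1+mc(7)=1+1=2) = 2
mc(15) = min(1+mc(14)=1+2=3, 1+mc(13)=1+3=4, 1+mc(11)=1+2=3, 1+mc(8)=1+2=3) = 3
mc(16) = min(1+mc(15)=1+3=4, 1+mc(14)=1+2=3, 1+mc(12)=1+3=4, 1+mc(9)=1+2=3) = 3
mc(17) = min(1+mc(16)=1+3=4, 1+mc(15)=1+3=4, 1+mc(13)=1+3=4, 1+mc(10)=1+3=4) = 4
mc(18) = min(1+mc(17)=1+4=5, 1+mc(16)=1+3=4, 1+mc(14)=1+2=3, 1+mc(11)=1+2=3) = 3

3


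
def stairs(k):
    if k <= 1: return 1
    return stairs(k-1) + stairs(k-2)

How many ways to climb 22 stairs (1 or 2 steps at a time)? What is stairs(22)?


Building up from base cases:
stairs(0) = 1
stairs(1) = 1
stairs(2) = stairs(1) + stairs(0) = 1 + 1 = 2
stairs(3) = stairs(2) + stairs(1) = 2 + 1 = 3
stairs(4) = stairs(3) + stairs(2) = 3 + 2 = 5
stairs(5) = stairs(4) + stairs(3) = 5 + 3 = 8
stairs(6) = stairs(5) + stairs(4) = 8 + 5 = 13
stairs(7) = stairs(6) + stairs(5) = 13 + 8 = 21
stairs(8) = stairs(7) + stairs(6) = 21 + 13 = 34
stairs(9) = stairs(8) + stairs(7) = 34 + 21 = 55
stairs(10) = stairs(9) + stairs(8) = 55 + 34 = 89
stairs(11) = stairs(10) + stairs(9) = 89 + 55 = 144
stairs(12) = stairs(11) + stairs(10) = 144 + 89 = 233
stairs(13) = stairs(12) + stairs(11) = 233 + 144 = 377
stairs(14) = stairs(13) + stairs(12) = 377 + 233 = 610
stairs(15) = stairs(14) + stairs(13) = 610 + 377 = 987
stairs(16) = stairs(15) + stairs(14) = 987 + 610 = 1597
stairs(17) = stairs(16) + stairs(15) = 1597 + 987 = 2584
stairs(18) = stairs(17) + stairs(16) = 2584 + 1597 = 4181
stairs(19) = stairs(18) + stairs(17) = 4181 + 2584 = 6765
stairs(20) = stairs(19) + stairs(18) = 6765 + 4181 = 10946
stairs(21) = stairs(20) + stairs(19) = 10946 + 6765 = 17711
stairs(22) = stairs(21) + stairs(20) = 17711 + 10946 = 28657

28657


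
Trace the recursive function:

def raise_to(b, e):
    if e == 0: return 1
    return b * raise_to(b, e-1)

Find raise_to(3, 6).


raise_to(3, 6)
= 3 * raise_to(3, 5)
= 3 * 3 * raise_to(3, 4)
= 3 * 3 * 3 * raise_to(3, 3)
= 3 * 3 * 3 * 3 * raise_to(3, 2)
= 3 * 3 * 3 * 3 * 3 * raise_to(3, 1)
= 3 * 3 * 3 * 3 * 3 * 3 * raise_to(3, 0)
= 3 * 3 * 3 * 3 * 3 * 3 * 1
= 729

729


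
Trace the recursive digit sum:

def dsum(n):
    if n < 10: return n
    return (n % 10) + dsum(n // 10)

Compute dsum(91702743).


dsum(91702743) = 3 + dsum(9170274)
dsum(9170274) = 4 + dsum(917027)
dsum(917027) = 7 + dsum(91702)
dsum(91702) = 2 + dsum(9170)
dsum(9170) = 0 + dsum(917)
dsum(917) = 7 + dsum(91)
dsum(91) = 1 + dsum(9)
dsum(9) = 9  (base case)
Total: 3 + 4 + 7 + 2 + 0 + 7 + 1 + 9 = 33

33


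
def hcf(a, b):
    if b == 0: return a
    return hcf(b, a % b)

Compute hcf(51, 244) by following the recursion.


hcf(51, 244) = hcf(244, 51)
hcf(244, 51) = hcf(51, 40)
hcf(51, 40) = hcf(40, 11)
hcf(40, 11) = hcf(11, 7)
hcf(11, 7) = hcf(7, 4)
hcf(7, 4) = hcf(4, 3)
hcf(4, 3) = hcf(3, 1)
hcf(3, 1) = hcf(1, 0)
hcf(1, 0) = 1  (base case)

1


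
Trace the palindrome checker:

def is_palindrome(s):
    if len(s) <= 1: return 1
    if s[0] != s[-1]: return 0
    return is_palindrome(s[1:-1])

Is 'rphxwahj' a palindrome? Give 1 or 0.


is_palindrome('rphxwahj'): s[0]='r' != s[-1]='j' -> return 0
Result: 0 (not a palindrome)

0


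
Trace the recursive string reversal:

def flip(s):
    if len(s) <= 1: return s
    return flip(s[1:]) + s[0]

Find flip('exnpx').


flip('exnpx') = flip('xnpx') + 'e'
flip('xnpx') = flip('npx') + 'x'
flip('npx') = flip('px') + 'n'
flip('px') = flip('x') + 'p'
flip('x') = 'x'  (base case)
Concatenating: 'x' + 'p' + 'n' + 'x' + 'e' = 'xpnxe'

xpnxe


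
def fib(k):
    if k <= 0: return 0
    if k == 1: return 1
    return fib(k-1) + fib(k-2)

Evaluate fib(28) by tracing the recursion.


Computing fib(28) bottom-up:
fib(0) = 0
fib(1) = 1
fib(2) = fib(1) + fib(0) = 1 + 0 = 1
fib(3) = fib(2) + fib(1) = 1 + 1 = 2
fib(4) = fib(3) + fib(2) = 2 + 1 = 3
fib(5) = fib(4) + fib(3) = 3 + 2 = 5
fib(6) = fib(5) + fib(4) = 5 + 3 = 8
fib(7) = fib(6) + fib(5) = 8 + 5 = 13
fib(8) = fib(7) + fib(6) = 13 + 8 = 21
fib(9) = fib(8) + fib(7) = 21 + 13 = 34
fib(10) = fib(9) + fib(8) = 34 + 21 = 55
fib(11) = fib(10) + fib(9) = 55 + 34 = 89
fib(12) = fib(11) + fib(10) = 89 + 55 = 144
fib(13) = fib(12) + fib(11) = 144 + 89 = 233
fib(14) = fib(13) + fib(12) = 233 + 144 = 377
fib(15) = fib(14) + fib(13) = 377 + 233 = 610
fib(16) = fib(15) + fib(14) = 610 + 377 = 987
fib(17) = fib(16) + fib(15) = 987 + 610 = 1597
fib(18) = fib(17) + fib(16) = 1597 + 987 = 2584
fib(19) = fib(18) + fib(17) = 2584 + 1597 = 4181
fib(20) = fib(19) + fib(18) = 4181 + 2584 = 6765
fib(21) = fib(20) + fib(19) = 6765 + 4181 = 10946
fib(22) = fib(21) + fib(20) = 10946 + 6765 = 17711
fib(23) = fib(22) + fib(21) = 17711 + 10946 = 28657
fib(24) = fib(23) + fib(22) = 28657 + 17711 = 46368
fib(25) = fib(24) + fib(23) = 46368 + 28657 = 75025
fib(26) = fib(25) + fib(24) = 75025 + 46368 = 121393
fib(27) = fib(26) + fib(25) = 121393 + 75025 = 196418
fib(28) = fib(27) + fib(26) = 196418 + 121393 = 317811

317811


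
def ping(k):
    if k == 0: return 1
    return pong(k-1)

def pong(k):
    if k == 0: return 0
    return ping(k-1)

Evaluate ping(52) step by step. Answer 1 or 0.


ping(52) = pong(51)
pong(51) = ping(50)
ping(50) = pong(49)
pong(49) = ping(48)
ping(48) = pong(47)
pong(47) = ping(46)
ping(46) = pong(45)
pong(45) = ping(44)
ping(44) = pong(43)
pong(43) = ping(42)
ping(42) = pong(41)
pong(41) = ping(40)
ping(40) = pong(39)
pong(39) = ping(38)
ping(38) = pong(37)
pong(37) = ping(36)
ping(36) = pong(35)
pong(35) = ping(34)
ping(34) = pong(33)
pong(33) = ping(32)
ping(32) = pong(31)
pong(31) = ping(30)
ping(30) = pong(29)
pong(29) = ping(28)
ping(28) = pong(27)
pong(27) = ping(26)
ping(26) = pong(25)
pong(25) = ping(24)
ping(24) = pong(23)
pong(23) = ping(22)
ping(22) = pong(21)
pong(21) = ping(20)
ping(20) = pong(19)
pong(19) = ping(18)
ping(18) = pong(17)
pong(17) = ping(16)
ping(16) = pong(15)
pong(15) = ping(14)
ping(14) = pong(13)
pong(13) = ping(12)
ping(12) = pong(11)
pong(11) = ping(10)
ping(10) = pong(9)
pong(9) = ping(8)
ping(8) = pong(7)
pong(7) = ping(6)
ping(6) = pong(5)
pong(5) = ping(4)
ping(4) = pong(3)
pong(3) = ping(2)
ping(2) = pong(1)
pong(1) = ping(0)
ping(0) = 1  (base case)
Result: 1

1


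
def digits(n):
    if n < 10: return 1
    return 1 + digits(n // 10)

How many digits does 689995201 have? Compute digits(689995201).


digits(689995201) = 1 + digits(68999520)
digits(68999520) = 1 + digits(6899952)
digits(6899952) = 1 + digits(689995)
digits(689995) = 1 + digits(68999)
digits(68999) = 1 + digits(6899)
digits(6899) = 1 + digits(689)
digits(689) = 1 + digits(68)
digits(68) = 1 + digits(6)
digits(6) = 1  (base case: 6 < 10)
Unwinding: 1 + 1 + 1 + 1 + 1 + 1 + 1 + 1 + 1 = 9

9


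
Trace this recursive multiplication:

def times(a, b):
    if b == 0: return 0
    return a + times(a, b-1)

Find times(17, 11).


times(17, 11) = 17 + times(17, 10)
times(17, 10) = 17 + times(17, 9)
times(17, 9) = 17 + times(17, 8)
times(17, 8) = 17 + times(17, 7)
times(17, 7) = 17 + times(17, 6)
times(17, 6) = 17 + times(17, 5)
times(17, 5) = 17 + times(17, 4)
times(17, 4) = 17 + times(17, 3)
times(17, 3) = 17 + times(17, 2)
times(17, 2) = 17 + times(17, 1)
times(17, 1) = 17 + times(17, 0)
times(17, 0) = 0  (base case)
Total: 17 + 17 + 17 + 17 + 17 + 17 + 17 + 17 + 17 + 17 + 17 + 0 = 187

187


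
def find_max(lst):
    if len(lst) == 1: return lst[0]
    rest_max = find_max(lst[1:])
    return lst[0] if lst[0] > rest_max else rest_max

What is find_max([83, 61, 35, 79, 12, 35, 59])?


find_max([83, 61, 35, 79, 12, 35, 59]): compare 83 with find_max([61, 35, 79, 12, 35, 59])
find_max([61, 35, 79, 12, 35, 59]): compare 61 with find_max([35, 79, 12, 35, 59])
find_max([35, 79, 12, 35, 59]): compare 35 with find_max([79, 12, 35, 59])
find_max([79, 12, 35, 59]): compare 79 with find_max([12, 35, 59])
find_max([12, 35, 59]): compare 12 with find_max([35, 59])
find_max([35, 59]): compare 35 with find_max([59])
find_max([59]) = 59  (base case)
Compare 35 with 59 -> 59
Compare 12 with 59 -> 59
Compare 79 with 59 -> 79
Compare 35 with 79 -> 79
Compare 61 with 79 -> 79
Compare 83 with 79 -> 83

83


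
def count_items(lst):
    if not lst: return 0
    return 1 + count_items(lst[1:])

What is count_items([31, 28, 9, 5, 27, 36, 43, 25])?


count_items([31, 28, 9, 5, 27, 36, 43, 25]) = 1 + count_items([28, 9, 5, 27, 36, 43, 25])
count_items([28, 9, 5, 27, 36, 43, 25]) = 1 + count_items([9, 5, 27, 36, 43, 25])
count_items([9, 5, 27, 36, 43, 25]) = 1 + count_items([5, 27, 36, 43, 25])
count_items([5, 27, 36, 43, 25]) = 1 + count_items([27, 36, 43, 25])
count_items([27, 36, 43, 25]) = 1 + count_items([36, 43, 25])
count_items([36, 43, 25]) = 1 + count_items([43, 25])
count_items([43, 25]) = 1 + count_items([25])
count_items([25]) = 1 + count_items([])
count_items([]) = 0  (base case)
Unwinding: 1 + 1 + 1 + 1 + 1 + 1 + 1 + 1 + 0 = 8

8


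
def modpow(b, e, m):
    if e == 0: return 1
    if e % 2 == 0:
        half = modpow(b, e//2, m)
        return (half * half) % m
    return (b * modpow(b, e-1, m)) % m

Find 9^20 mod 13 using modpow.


modpow(9, 20, 13): e is even, compute modpow(9, 10, 13)
  modpow(9, 10, 13): e is even, compute modpow(9, 5, 13)
    modpow(9, 5, 13): e is odd, compute modpow(9, 4, 13)
      modpow(9, 4, 13): e is even, compute modpow(9, 2, 13)
        modpow(9, 2, 13): e is even, compute modpow(9, 1, 13)
          modpow(9, 1, 13): e is odd, compute modpow(9, 0, 13)
          modpow(9, 0, 13) = 1
          (9 * 1) % 13 = 9
        half=9, (9*9) % 13 = 3
      half=3, (3*3) % 13 = 9
    (9 * 9) % 13 = 3
  half=3, (3*3) % 13 = 9
half=9, (9*9) % 13 = 3

3


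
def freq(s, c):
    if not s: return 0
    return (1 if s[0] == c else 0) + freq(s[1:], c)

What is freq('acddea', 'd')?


s[0]='a' != 'd' -> 0
s[0]='c' != 'd' -> 0
s[0]='d' == 'd' -> 1
s[0]='d' == 'd' -> 1
s[0]='e' != 'd' -> 0
s[0]='a' != 'd' -> 0
Sum: 0 + 0 + 1 + 1 + 0 + 0 = 2

2


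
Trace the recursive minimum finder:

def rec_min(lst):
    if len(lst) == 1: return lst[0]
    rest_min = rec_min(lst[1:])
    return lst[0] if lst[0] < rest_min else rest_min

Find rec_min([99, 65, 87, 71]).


rec_min([99, 65, 87, 71]): compare 99 with rec_min([65, 87, 71])
rec_min([65, 87, 71]): compare 65 with rec_min([87, 71])
rec_min([87, 71]): compare 87 with rec_min([71])
rec_min([71]) = 71  (base case)
Compare 87 with 71 -> 71
Compare 65 with 71 -> 65
Compare 99 with 65 -> 65

65


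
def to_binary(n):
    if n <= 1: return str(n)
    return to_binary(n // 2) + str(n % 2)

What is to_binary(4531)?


to_binary(4531) = to_binary(2265) + '1'
to_binary(2265) = to_binary(1132) + '1'
to_binary(1132) = to_binary(566) + '0'
to_binary(566) = to_binary(283) + '0'
to_binary(283) = to_binary(141) + '1'
to_binary(141) = to_binary(70) + '1'
to_binary(70) = to_binary(35) + '0'
to_binary(35) = to_binary(17) + '1'
to_binary(17) = to_binary(8) + '1'
to_binary(8) = to_binary(4) + '0'
to_binary(4) = to_binary(2) + '0'
to_binary(2) = to_binary(1) + '0'
to_binary(1) = '1'  (base case)
Concatenating: '1' + '0' + '0' + '0' + '1' + '1' + '0' + '1' + '1' + '0' + '0' + '1' + '1' = '1000110110011'

1000110110011


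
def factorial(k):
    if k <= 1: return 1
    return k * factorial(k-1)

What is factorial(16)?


factorial(16)
= 16 * factorial(15)
= 16 * 15 * factorial(14)
= 16 * 15 * 14 * factorial(13)
= 16 * 15 * 14 * 13 * factorial(12)
= 16 * 15 * 14 * 13 * 12 * factorial(11)
= 16 * 15 * 14 * 13 * 12 * 11 * factorial(10)
= 16 * 15 * 14 * 13 * 12 * 11 * 10 * factorial(9)
= 16 * 15 * 14 * 13 * 12 * 11 * 10 * 9 * factorial(8)
= 16 * 15 * 14 * 13 * 12 * 11 * 10 * 9 * 8 * factorial(7)
= 16 * 15 * 14 * 13 * 12 * 11 * 10 * 9 * 8 * 7 * factorial(6)
= 16 * 15 * 14 * 13 * 12 * 11 * 10 * 9 * 8 * 7 * 6 * factorial(5)
= 16 * 15 * 14 * 13 * 12 * 11 * 10 * 9 * 8 * 7 * 6 * 5 * factorial(4)
= 16 * 15 * 14 * 13 * 12 * 11 * 10 * 9 * 8 * 7 * 6 * 5 * 4 * factorial(3)
= 16 * 15 * 14 * 13 * 12 * 11 * 10 * 9 * 8 * 7 * 6 * 5 * 4 * 3 * factorial(2)
= 16 * 15 * 14 * 13 * 12 * 11 * 10 * 9 * 8 * 7 * 6 * 5 * 4 * 3 * 2 * factorial(1)
= 16 * 15 * 14 * 13 * 12 * 11 * 10 * 9 * 8 * 7 * 6 * 5 * 4 * 3 * 2 * 1
= 20922789888000

20922789888000


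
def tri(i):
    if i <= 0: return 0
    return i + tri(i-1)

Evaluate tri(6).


tri(6)
= 6 + 5 + 4 + 3 + 2 + 1 + tri(0)
= 6 + 5 + 4 + 3 + 2 + 1 + 0
= 21

21


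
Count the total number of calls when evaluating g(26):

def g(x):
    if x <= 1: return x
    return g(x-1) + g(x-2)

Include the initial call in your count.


Let C(n) = total calls for g(n)
C(0) = 1, C(1) = 1
C(2) = 1 + C(1) + C(0) = 1 + 1 + 1 = 3
C(3) = 1 + C(2) + C(1) = 1 + 3 + 1 = 5
C(4) = 1 + C(3) + C(2) = 1 + 5 + 3 = 9
C(5) = 1 + C(4) + C(3) = 1 + 9 + 5 = 15
C(6) = 1 + C(5) + C(4) = 1 + 15 + 9 = 25
C(7) = 1 + C(6) + C(5) = 1 + 25 + 15 = 41
C(8) = 1 + C(7) + C(6) = 1 + 41 + 25 = 67
C(9) = 1 + C(8) + C(7) = 1 + 67 + 41 = 109
C(10) = 1 + C(9) + C(8) = 1 + 109 + 67 = 177
C(11) = 1 + C(10) + C(9) = 1 + 177 + 109 = 287
C(12) = 1 + C(11) + C(10) = 1 + 287 + 177 = 465
C(13) = 1 + C(12) + C(11) = 1 + 465 + 287 = 753
C(14) = 1 + C(13) + C(12) = 1 + 753 + 465 = 1219
C(15) = 1 + C(14) + C(13) = 1 + 1219 + 753 = 1973
C(16) = 1 + C(15) + C(14) = 1 + 1973 + 1219 = 3193
C(17) = 1 + C(16) + C(15) = 1 + 3193 + 1973 = 5167
C(18) = 1 + C(17) + C(16) = 1 + 5167 + 3193 = 8361
C(19) = 1 + C(18) + C(17) = 1 + 8361 + 5167 = 13529
C(20) = 1 + C(19) + C(18) = 1 + 13529 + 8361 = 21891
C(21) = 1 + C(20) + C(19) = 1 + 21891 + 13529 = 35421
C(22) = 1 + C(21) + C(20) = 1 + 35421 + 21891 = 57313
C(23) = 1 + C(22) + C(21) = 1 + 57313 + 35421 = 92735
C(24) = 1 + C(23) + C(22) = 1 + 92735 + 57313 = 150049
C(25) = 1 + C(24) + C(23) = 1 + 150049 + 92735 = 242785
C(26) = 1 + C(25) + C(24) = 1 + 242785 + 150049 = 392835

392835


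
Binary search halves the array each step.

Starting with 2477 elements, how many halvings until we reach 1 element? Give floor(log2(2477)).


2477 / 2 = 1238
1238 / 2 = 619
619 / 2 = 309
309 / 2 = 154
154 / 2 = 77
77 / 2 = 38
38 / 2 = 19
19 / 2 = 9
9 / 2 = 4
4 / 2 = 2
2 / 2 = 1
Reached 1 after 11 halvings

11


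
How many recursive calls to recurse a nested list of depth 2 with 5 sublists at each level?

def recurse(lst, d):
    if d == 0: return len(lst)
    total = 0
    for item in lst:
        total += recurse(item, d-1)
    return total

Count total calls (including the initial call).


At depth 0 (root): 1 call
At depth 1: each of 1 parents calls recurse on 5 children = 5 calls
At depth 2: each of 5 parents calls recurse on 5 children = 25 calls
Total: 1 + 5 + 25 = 31

31


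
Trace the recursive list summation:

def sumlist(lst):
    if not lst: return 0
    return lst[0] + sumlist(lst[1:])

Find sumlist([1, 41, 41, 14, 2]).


sumlist([1, 41, 41, 14, 2]) = 1 + sumlist([41, 41, 14, 2])
sumlist([41, 41, 14, 2]) = 41 + sumlist([41, 14, 2])
sumlist([41, 14, 2]) = 41 + sumlist([14, 2])
sumlist([14, 2]) = 14 + sumlist([2])
sumlist([2]) = 2 + sumlist([])
sumlist([]) = 0  (base case)
Total: 1 + 41 + 41 + 14 + 2 + 0 = 99

99


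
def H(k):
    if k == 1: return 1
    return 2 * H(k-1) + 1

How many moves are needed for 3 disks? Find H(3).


H(3) = 2 * H(2) + 1
H(2) = 2 * H(1) + 1
H(1) = 1  (base case)
H(2) = 2 * 1 + 1 = 3
H(3) = 2 * 3 + 1 = 7

7


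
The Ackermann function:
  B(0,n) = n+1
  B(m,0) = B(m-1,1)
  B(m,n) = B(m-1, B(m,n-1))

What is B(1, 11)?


B(1, 11) = B(0, B(1, 10))
  B(1, 10) = B(0, B(1, 9))
    B(1, 9) = B(0, B(1, 8))
      B(1, 8) = B(0, B(1, 7))
        B(1, 7) = B(0, B(1, 6))
          B(1, 6) = B(0, B(1, 5))
          B(1, 5) = B(0, B(1, 4))
          B(1, 4) = B(0, B(1, 3))
          B(1, 3) = B(0, B(1, 2))
          B(1, 2) = B(0, B(1, 1))
          B(1, 1) = B(0, B(1, 0))
          B(1, 0) = B(0, 1)
          B(0, 1) = 2
            = B(0, 2)
          B(0, 2) = 3
            = B(0, 3)
          B(0, 3) = 4
            = B(0, 4)
          B(0, 4) = 5
            = B(0, 5)
          B(0, 5) = 6
            = B(0, 6)
          B(0, 6) = 7
            = B(0, 7)
          B(0, 7) = 8
... (trace truncated)
Result: B(1, 11) = 13

13


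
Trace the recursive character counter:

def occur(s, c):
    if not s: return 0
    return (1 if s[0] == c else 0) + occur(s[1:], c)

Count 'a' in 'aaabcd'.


s[0]='a' == 'a' -> 1
s[0]='a' == 'a' -> 1
s[0]='a' == 'a' -> 1
s[0]='b' != 'a' -> 0
s[0]='c' != 'a' -> 0
s[0]='d' != 'a' -> 0
Sum: 1 + 1 + 1 + 0 + 0 + 0 = 3

3


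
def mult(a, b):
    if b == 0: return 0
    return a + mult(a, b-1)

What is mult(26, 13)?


mult(26, 13) = 26 + mult(26, 12)
mult(26, 12) = 26 + mult(26, 11)
mult(26, 11) = 26 + mult(26, 10)
mult(26, 10) = 26 + mult(26, 9)
mult(26, 9) = 26 + mult(26, 8)
mult(26, 8) = 26 + mult(26, 7)
mult(26, 7) = 26 + mult(26, 6)
mult(26, 6) = 26 + mult(26, 5)
mult(26, 5) = 26 + mult(26, 4)
mult(26, 4) = 26 + mult(26, 3)
mult(26, 3) = 26 + mult(26, 2)
mult(26, 2) = 26 + mult(26, 1)
mult(26, 1) = 26 + mult(26, 0)
mult(26, 0) = 0  (base case)
Total: 26 + 26 + 26 + 26 + 26 + 26 + 26 + 26 + 26 + 26 + 26 + 26 + 26 + 0 = 338

338


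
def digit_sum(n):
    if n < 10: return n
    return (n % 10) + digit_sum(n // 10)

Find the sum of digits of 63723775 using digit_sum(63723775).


digit_sum(63723775) = 5 + digit_sum(6372377)
digit_sum(6372377) = 7 + digit_sum(637237)
digit_sum(637237) = 7 + digit_sum(63723)
digit_sum(63723) = 3 + digit_sum(6372)
digit_sum(6372) = 2 + digit_sum(637)
digit_sum(637) = 7 + digit_sum(63)
digit_sum(63) = 3 + digit_sum(6)
digit_sum(6) = 6  (base case)
Total: 5 + 7 + 7 + 3 + 2 + 7 + 3 + 6 = 40

40


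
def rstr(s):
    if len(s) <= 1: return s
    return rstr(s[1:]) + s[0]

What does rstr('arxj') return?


rstr('arxj') = rstr('rxj') + 'a'
rstr('rxj') = rstr('xj') + 'r'
rstr('xj') = rstr('j') + 'x'
rstr('j') = 'j'  (base case)
Concatenating: 'j' + 'x' + 'r' + 'a' = 'jxra'

jxra


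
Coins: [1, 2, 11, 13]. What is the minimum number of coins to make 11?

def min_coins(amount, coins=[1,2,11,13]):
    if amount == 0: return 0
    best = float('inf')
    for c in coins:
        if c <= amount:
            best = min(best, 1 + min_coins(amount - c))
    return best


Building up with DP:
min_coins(0) = 0
min_coins(1) = min(1+min_coins(0)=1+0=1) = 1
min_coins(2) = min(1+min_coins(1)=1+1=2, 1+min_coins(0)=1+0=1) = 1
min_coins(3) = min(1+min_coins(2)=1+1=2, 1+min_coins(1)=1+1=2) = 2
min_coins(4) = min(1+min_coins(3)=1+2=3, 1+min_coins(2)=1+1=2) = 2
min_coins(5) = min(1+min_coins(4)=1+2=3, 1+min_coins(3)=1+2=3) = 3
min_coins(6) = min(1+min_coins(5)=1+3=4, 1+min_coins(4)=1+2=3) = 3
min_coins(7) = min(1+min_coins(6)=1+3=4, 1+min_coins(5)=1+3=4) = 4
min_coins(8) = min(1+min_coins(7)=1+4=5, 1+min_coins(6)=1+3=4) = 4
min_coins(9) = min(1+min_coins(8)=1+4=5, 1+min_coins(7)=1+4=5) = 5
min_coins(10) = min(1+min_coins(9)=1+5=6, 1+min_coins(8)=1+4=5) = 5
min_coins(11) = min(1+min_coins(10)=1+5=6, 1+min_coins(9)=1+5=6, 1+min_coins(0)=1+0=1) = 1

1


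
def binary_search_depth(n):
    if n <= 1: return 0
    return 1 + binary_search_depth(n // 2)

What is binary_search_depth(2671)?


2671 / 2 = 1335
1335 / 2 = 667
667 / 2 = 333
333 / 2 = 166
166 / 2 = 83
83 / 2 = 41
41 / 2 = 20
20 / 2 = 10
10 / 2 = 5
5 / 2 = 2
2 / 2 = 1
Reached 1 after 11 halvings

11


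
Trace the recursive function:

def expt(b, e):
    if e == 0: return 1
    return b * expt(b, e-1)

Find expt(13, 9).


expt(13, 9)
= 13 * expt(13, 8)
= 13 * 13 * expt(13, 7)
= 13 * 13 * 13 * expt(13, 6)
= 13 * 13 * 13 * 13 * expt(13, 5)
= 13 * 13 * 13 * 13 * 13 * expt(13, 4)
= 13 * 13 * 13 * 13 * 13 * 13 * expt(13, 3)
= 13 * 13 * 13 * 13 * 13 * 13 * 13 * expt(13, 2)
= 13 * 13 * 13 * 13 * 13 * 13 * 13 * 13 * expt(13, 1)
= 13 * 13 * 13 * 13 * 13 * 13 * 13 * 13 * 13 * expt(13, 0)
= 13 * 13 * 13 * 13 * 13 * 13 * 13 * 13 * 13 * 1
= 10604499373

10604499373


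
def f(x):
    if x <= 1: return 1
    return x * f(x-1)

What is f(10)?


f(10)
= 10 * f(9)
= 10 * 9 * f(8)
= 10 * 9 * 8 * f(7)
= 10 * 9 * 8 * 7 * f(6)
= 10 * 9 * 8 * 7 * 6 * f(5)
= 10 * 9 * 8 * 7 * 6 * 5 * f(4)
= 10 * 9 * 8 * 7 * 6 * 5 * 4 * f(3)
= 10 * 9 * 8 * 7 * 6 * 5 * 4 * 3 * f(2)
= 10 * 9 * 8 * 7 * 6 * 5 * 4 * 3 * 2 * f(1)
= 10 * 9 * 8 * 7 * 6 * 5 * 4 * 3 * 2 * 1
= 3628800

3628800


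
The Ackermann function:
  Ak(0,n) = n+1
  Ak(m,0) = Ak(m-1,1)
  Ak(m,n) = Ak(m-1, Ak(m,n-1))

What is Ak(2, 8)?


Ak(2, 8) = Ak(1, Ak(2, 7))
  Ak(2, 7) = Ak(1, Ak(2, 6))
    Ak(2, 6) = Ak(1, Ak(2, 5))
      Ak(2, 5) = Ak(1, Ak(2, 4))
        Ak(2, 4) = Ak(1, Ak(2, 3))
          Ak(2, 3) = Ak(1, Ak(2, 2))
          Ak(2, 2) = Ak(1, Ak(2, 1))
          Ak(2, 1) = Ak(1, Ak(2, 0))
          Ak(2, 0) = Ak(1, 1)
          Ak(1, 1) = Ak(0, Ak(1, 0))
          Ak(1, 0) = Ak(0, 1)
          Ak(0, 1) = 2
            = Ak(0, 2)
          Ak(0, 2) = 3
            = Ak(1, 3)
          Ak(1, 3) = Ak(0, Ak(1, 2))
          Ak(1, 2) = Ak(0, Ak(1, 1))
          Ak(1, 1) = Ak(0, Ak(1, 0))
          Ak(1, 0) = Ak(0, 1)
          Ak(0, 1) = 2
            = Ak(0, 2)
          Ak(0, 2) = 3
            = Ak(0, 3)
          Ak(0, 3) = 4
            = Ak(0, 4)
... (trace truncated)
Result: Ak(2, 8) = 19

19


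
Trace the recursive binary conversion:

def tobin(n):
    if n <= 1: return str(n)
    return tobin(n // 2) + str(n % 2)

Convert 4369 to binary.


tobin(4369) = tobin(2184) + '1'
tobin(2184) = tobin(1092) + '0'
tobin(1092) = tobin(546) + '0'
tobin(546) = tobin(273) + '0'
tobin(273) = tobin(136) + '1'
tobin(136) = tobin(68) + '0'
tobin(68) = tobin(34) + '0'
tobin(34) = tobin(17) + '0'
tobin(17) = tobin(8) + '1'
tobin(8) = tobin(4) + '0'
tobin(4) = tobin(2) + '0'
tobin(2) = tobin(1) + '0'
tobin(1) = '1'  (base case)
Concatenating: '1' + '0' + '0' + '0' + '1' + '0' + '0' + '0' + '1' + '0' + '0' + '0' + '1' = '1000100010001'

1000100010001


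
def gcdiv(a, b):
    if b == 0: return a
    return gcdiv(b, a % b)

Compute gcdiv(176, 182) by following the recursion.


gcdiv(176, 182) = gcdiv(182, 176)
gcdiv(182, 176) = gcdiv(176, 6)
gcdiv(176, 6) = gcdiv(6, 2)
gcdiv(6, 2) = gcdiv(2, 0)
gcdiv(2, 0) = 2  (base case)

2


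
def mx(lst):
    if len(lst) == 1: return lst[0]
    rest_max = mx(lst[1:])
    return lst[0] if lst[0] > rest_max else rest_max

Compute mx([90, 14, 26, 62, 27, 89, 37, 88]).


mx([90, 14, 26, 62, 27, 89, 37, 88]): compare 90 with mx([14, 26, 62, 27, 89, 37, 88])
mx([14, 26, 62, 27, 89, 37, 88]): compare 14 with mx([26, 62, 27, 89, 37, 88])
mx([26, 62, 27, 89, 37, 88]): compare 26 with mx([62, 27, 89, 37, 88])
mx([62, 27, 89, 37, 88]): compare 62 with mx([27, 89, 37, 88])
mx([27, 89, 37, 88]): compare 27 with mx([89, 37, 88])
mx([89, 37, 88]): compare 89 with mx([37, 88])
mx([37, 88]): compare 37 with mx([88])
mx([88]) = 88  (base case)
Compare 37 with 88 -> 88
Compare 89 with 88 -> 89
Compare 27 with 89 -> 89
Compare 62 with 89 -> 89
Compare 26 with 89 -> 89
Compare 14 with 89 -> 89
Compare 90 with 89 -> 90

90


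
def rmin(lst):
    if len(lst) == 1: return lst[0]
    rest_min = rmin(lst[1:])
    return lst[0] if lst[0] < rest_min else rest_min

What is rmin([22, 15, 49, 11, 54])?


rmin([22, 15, 49, 11, 54]): compare 22 with rmin([15, 49, 11, 54])
rmin([15, 49, 11, 54]): compare 15 with rmin([49, 11, 54])
rmin([49, 11, 54]): compare 49 with rmin([11, 54])
rmin([11, 54]): compare 11 with rmin([54])
rmin([54]) = 54  (base case)
Compare 11 with 54 -> 11
Compare 49 with 11 -> 11
Compare 15 with 11 -> 11
Compare 22 with 11 -> 11

11


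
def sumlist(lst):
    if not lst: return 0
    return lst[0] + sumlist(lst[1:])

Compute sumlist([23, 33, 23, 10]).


sumlist([23, 33, 23, 10]) = 23 + sumlist([33, 23, 10])
sumlist([33, 23, 10]) = 33 + sumlist([23, 10])
sumlist([23, 10]) = 23 + sumlist([10])
sumlist([10]) = 10 + sumlist([])
sumlist([]) = 0  (base case)
Total: 23 + 33 + 23 + 10 + 0 = 89

89


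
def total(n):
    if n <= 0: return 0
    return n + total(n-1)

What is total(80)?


total(80)
= 80 + 79 + 78 + 77 + 76 + 75 + 74 + 73 + 72 + 71 + 70 + 69 + 68 + 67 + 66 + 65 + 64 + 63 + 62 + 61 + 60 + 59 + 58 + 57 + 56 + 55 + 54 + 53 + 52 + 51 + 50 + 49 + 48 + 47 + 46 + 45 + 44 + 43 + 42 + 41 + 40 + 39 + 38 + 37 + 36 + 35 + 34 + 33 + 32 + 31 + 30 + 29 + 28 + 27 + 26 + 25 + 24 + 23 + 22 + 21 + 20 + 19 + 18 + 17 + 16 + 15 + 14 + 13 + 12 + 11 + 10 + 9 + 8 + 7 + 6 + 5 + 4 + 3 + 2 + 1 + total(0)
= 80 + 79 + 78 + 77 + 76 + 75 + 74 + 73 + 72 + 71 + 70 + 69 + 68 + 67 + 66 + 65 + 64 + 63 + 62 + 61 + 60 + 59 + 58 + 57 + 56 + 55 + 54 + 53 + 52 + 51 + 50 + 49 + 48 + 47 + 46 + 45 + 44 + 43 + 42 + 41 + 40 + 39 + 38 + 37 + 36 + 35 + 34 + 33 + 32 + 31 + 30 + 29 + 28 + 27 + 26 + 25 + 24 + 23 + 22 + 21 + 20 + 19 + 18 + 17 + 16 + 15 + 14 + 13 + 12 + 11 + 10 + 9 + 8 + 7 + 6 + 5 + 4 + 3 + 2 + 1 + 0
= 3240

3240


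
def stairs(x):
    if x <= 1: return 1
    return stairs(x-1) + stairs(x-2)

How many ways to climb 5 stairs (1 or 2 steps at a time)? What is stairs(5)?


Building up from base cases:
stairs(0) = 1
stairs(1) = 1
stairs(2) = stairs(1) + stairs(0) = 1 + 1 = 2
stairs(3) = stairs(2) + stairs(1) = 2 + 1 = 3
stairs(4) = stairs(3) + stairs(2) = 3 + 2 = 5
stairs(5) = stairs(4) + stairs(3) = 5 + 3 = 8

8


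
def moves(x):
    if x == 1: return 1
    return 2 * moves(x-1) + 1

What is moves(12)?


moves(12) = 2 * moves(11) + 1
moves(11) = 2 * moves(10) + 1
moves(10) = 2 * moves(9) + 1
moves(9) = 2 * moves(8) + 1
moves(8) = 2 * moves(7) + 1
moves(7) = 2 * moves(6) + 1
moves(6) = 2 * moves(5) + 1
moves(5) = 2 * moves(4) + 1
moves(4) = 2 * moves(3) + 1
moves(3) = 2 * moves(2) + 1
moves(2) = 2 * moves(1) + 1
moves(1) = 1  (base case)
moves(2) = 2 * 1 + 1 = 3
moves(3) = 2 * 3 + 1 = 7
moves(4) = 2 * 7 + 1 = 15
moves(5) = 2 * 15 + 1 = 31
moves(6) = 2 * 31 + 1 = 63
moves(7) = 2 * 63 + 1 = 127
moves(8) = 2 * 127 + 1 = 255
moves(9) = 2 * 255 + 1 = 511
moves(10) = 2 * 511 + 1 = 1023
moves(11) = 2 * 1023 + 1 = 2047
moves(12) = 2 * 2047 + 1 = 4095

4095


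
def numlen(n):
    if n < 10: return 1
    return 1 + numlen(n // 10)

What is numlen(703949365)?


numlen(703949365) = 1 + numlen(70394936)
numlen(70394936) = 1 + numlen(7039493)
numlen(7039493) = 1 + numlen(703949)
numlen(703949) = 1 + numlen(70394)
numlen(70394) = 1 + numlen(7039)
numlen(7039) = 1 + numlen(703)
numlen(703) = 1 + numlen(70)
numlen(70) = 1 + numlen(7)
numlen(7) = 1  (base case: 7 < 10)
Unwinding: 1 + 1 + 1 + 1 + 1 + 1 + 1 + 1 + 1 = 9

9


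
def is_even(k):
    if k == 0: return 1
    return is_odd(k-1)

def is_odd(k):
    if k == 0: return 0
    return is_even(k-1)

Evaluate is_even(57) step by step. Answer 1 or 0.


is_even(57) = is_odd(56)
is_odd(56) = is_even(55)
is_even(55) = is_odd(54)
is_odd(54) = is_even(53)
is_even(53) = is_odd(52)
is_odd(52) = is_even(51)
is_even(51) = is_odd(50)
is_odd(50) = is_even(49)
is_even(49) = is_odd(48)
is_odd(48) = is_even(47)
is_even(47) = is_odd(46)
is_odd(46) = is_even(45)
is_even(45) = is_odd(44)
is_odd(44) = is_even(43)
is_even(43) = is_odd(42)
is_odd(42) = is_even(41)
is_even(41) = is_odd(40)
is_odd(40) = is_even(39)
is_even(39) = is_odd(38)
is_odd(38) = is_even(37)
is_even(37) = is_odd(36)
is_odd(36) = is_even(35)
is_even(35) = is_odd(34)
is_odd(34) = is_even(33)
is_even(33) = is_odd(32)
is_odd(32) = is_even(31)
is_even(31) = is_odd(30)
is_odd(30) = is_even(29)
is_even(29) = is_odd(28)
is_odd(28) = is_even(27)
is_even(27) = is_odd(26)
is_odd(26) = is_even(25)
is_even(25) = is_odd(24)
is_odd(24) = is_even(23)
is_even(23) = is_odd(22)
is_odd(22) = is_even(21)
is_even(21) = is_odd(20)
is_odd(20) = is_even(19)
is_even(19) = is_odd(18)
is_odd(18) = is_even(17)
is_even(17) = is_odd(16)
is_odd(16) = is_even(15)
is_even(15) = is_odd(14)
is_odd(14) = is_even(13)
is_even(13) = is_odd(12)
is_odd(12) = is_even(11)
is_even(11) = is_odd(10)
is_odd(10) = is_even(9)
is_even(9) = is_odd(8)
is_odd(8) = is_even(7)
is_even(7) = is_odd(6)
is_odd(6) = is_even(5)
is_even(5) = is_odd(4)
is_odd(4) = is_even(3)
is_even(3) = is_odd(2)
is_odd(2) = is_even(1)
is_even(1) = is_odd(0)
is_odd(0) = 0  (base case)
Result: 0

0


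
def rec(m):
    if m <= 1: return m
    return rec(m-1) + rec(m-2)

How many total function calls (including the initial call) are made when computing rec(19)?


Let C(n) = total calls for rec(n)
C(0) = 1, C(1) = 1
C(2) = 1 + C(1) + C(0) = 1 + 1 + 1 = 3
C(3) = 1 + C(2) + C(1) = 1 + 3 + 1 = 5
C(4) = 1 + C(3) + C(2) = 1 + 5 + 3 = 9
C(5) = 1 + C(4) + C(3) = 1 + 9 + 5 = 15
C(6) = 1 + C(5) + C(4) = 1 + 15 + 9 = 25
C(7) = 1 + C(6) + C(5) = 1 + 25 + 15 = 41
C(8) = 1 + C(7) + C(6) = 1 + 41 + 25 = 67
C(9) = 1 + C(8) + C(7) = 1 + 67 + 41 = 109
C(10) = 1 + C(9) + C(8) = 1 + 109 + 67 = 177
C(11) = 1 + C(10) + C(9) = 1 + 177 + 109 = 287
C(12) = 1 + C(11) + C(10) = 1 + 287 + 177 = 465
C(13) = 1 + C(12) + C(11) = 1 + 465 + 287 = 753
C(14) = 1 + C(13) + C(12) = 1 + 753 + 465 = 1219
C(15) = 1 + C(14) + C(13) = 1 + 1219 + 753 = 1973
C(16) = 1 + C(15) + C(14) = 1 + 1973 + 1219 = 3193
C(17) = 1 + C(16) + C(15) = 1 + 3193 + 1973 = 5167
C(18) = 1 + C(17) + C(16) = 1 + 5167 + 3193 = 8361
C(19) = 1 + C(18) + C(17) = 1 + 8361 + 5167 = 13529

13529


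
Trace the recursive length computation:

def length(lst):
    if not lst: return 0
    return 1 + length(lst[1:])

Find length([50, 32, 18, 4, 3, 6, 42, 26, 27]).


length([50, 32, 18, 4, 3, 6, 42, 26, 27]) = 1 + length([32, 18, 4, 3, 6, 42, 26, 27])
length([32, 18, 4, 3, 6, 42, 26, 27]) = 1 + length([18, 4, 3, 6, 42, 26, 27])
length([18, 4, 3, 6, 42, 26, 27]) = 1 + length([4, 3, 6, 42, 26, 27])
length([4, 3, 6, 42, 26, 27]) = 1 + length([3, 6, 42, 26, 27])
length([3, 6, 42, 26, 27]) = 1 + length([6, 42, 26, 27])
length([6, 42, 26, 27]) = 1 + length([42, 26, 27])
length([42, 26, 27]) = 1 + length([26, 27])
length([26, 27]) = 1 + length([27])
length([27]) = 1 + length([])
length([]) = 0  (base case)
Unwinding: 1 + 1 + 1 + 1 + 1 + 1 + 1 + 1 + 1 + 0 = 9

9


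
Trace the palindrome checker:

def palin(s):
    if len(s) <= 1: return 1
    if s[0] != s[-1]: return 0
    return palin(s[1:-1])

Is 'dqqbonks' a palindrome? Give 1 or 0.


palin('dqqbonks'): s[0]='d' != s[-1]='s' -> return 0
Result: 0 (not a palindrome)

0


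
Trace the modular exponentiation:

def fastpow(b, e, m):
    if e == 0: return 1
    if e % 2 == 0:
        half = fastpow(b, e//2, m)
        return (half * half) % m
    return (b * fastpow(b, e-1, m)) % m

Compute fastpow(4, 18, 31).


fastpow(4, 18, 31): e is even, compute fastpow(4, 9, 31)
  fastpow(4, 9, 31): e is odd, compute fastpow(4, 8, 31)
    fastpow(4, 8, 31): e is even, compute fastpow(4, 4, 31)
      fastpow(4, 4, 31): e is even, compute fastpow(4, 2, 31)
        fastpow(4, 2, 31): e is even, compute fastpow(4, 1, 31)
          fastpow(4, 1, 31): e is odd, compute fastpow(4, 0, 31)
          fastpow(4, 0, 31) = 1
          (4 * 1) % 31 = 4
        half=4, (4*4) % 31 = 16
      half=16, (16*16) % 31 = 8
    half=8, (8*8) % 31 = 2
  (4 * 2) % 31 = 8
half=8, (8*8) % 31 = 2

2


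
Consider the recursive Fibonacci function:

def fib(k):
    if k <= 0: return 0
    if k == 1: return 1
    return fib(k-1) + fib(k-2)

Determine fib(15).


Computing fib(15) bottom-up:
fib(0) = 0
fib(1) = 1
fib(2) = fib(1) + fib(0) = 1 + 0 = 1
fib(3) = fib(2) + fib(1) = 1 + 1 = 2
fib(4) = fib(3) + fib(2) = 2 + 1 = 3
fib(5) = fib(4) + fib(3) = 3 + 2 = 5
fib(6) = fib(5) + fib(4) = 5 + 3 = 8
fib(7) = fib(6) + fib(5) = 8 + 5 = 13
fib(8) = fib(7) + fib(6) = 13 + 8 = 21
fib(9) = fib(8) + fib(7) = 21 + 13 = 34
fib(10) = fib(9) + fib(8) = 34 + 21 = 55
fib(11) = fib(10) + fib(9) = 55 + 34 = 89
fib(12) = fib(11) + fib(10) = 89 + 55 = 144
fib(13) = fib(12) + fib(11) = 144 + 89 = 233
fib(14) = fib(13) + fib(12) = 233 + 144 = 377
fib(15) = fib(14) + fib(13) = 377 + 233 = 610

610


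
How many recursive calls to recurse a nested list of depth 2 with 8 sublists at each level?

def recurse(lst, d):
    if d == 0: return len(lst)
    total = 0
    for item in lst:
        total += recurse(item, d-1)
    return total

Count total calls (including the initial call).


At depth 0 (root): 1 call
At depth 1: each of 1 parents calls recurse on 8 children = 8 calls
At depth 2: each of 8 parents calls recurse on 8 children = 64 calls
Total: 1 + 8 + 64 = 73

73


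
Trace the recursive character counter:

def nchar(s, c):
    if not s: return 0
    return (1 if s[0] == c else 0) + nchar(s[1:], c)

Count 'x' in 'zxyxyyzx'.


s[0]='z' != 'x' -> 0
s[0]='x' == 'x' -> 1
s[0]='y' != 'x' -> 0
s[0]='x' == 'x' -> 1
s[0]='y' != 'x' -> 0
s[0]='y' != 'x' -> 0
s[0]='z' != 'x' -> 0
s[0]='x' == 'x' -> 1
Sum: 0 + 1 + 0 + 1 + 0 + 0 + 0 + 1 = 3

3


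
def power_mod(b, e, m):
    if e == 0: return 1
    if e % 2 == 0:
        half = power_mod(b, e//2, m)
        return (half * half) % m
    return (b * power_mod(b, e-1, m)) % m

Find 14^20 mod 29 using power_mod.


power_mod(14, 20, 29): e is even, compute power_mod(14, 10, 29)
  power_mod(14, 10, 29): e is even, compute power_mod(14, 5, 29)
    power_mod(14, 5, 29): e is odd, compute power_mod(14, 4, 29)
      power_mod(14, 4, 29): e is even, compute power_mod(14, 2, 29)
        power_mod(14, 2, 29): e is even, compute power_mod(14, 1, 29)
          power_mod(14, 1, 29): e is odd, compute power_mod(14, 0, 29)
          power_mod(14, 0, 29) = 1
          (14 * 1) % 29 = 14
        half=14, (14*14) % 29 = 22
      half=22, (22*22) % 29 = 20
    (14 * 20) % 29 = 19
  half=19, (19*19) % 29 = 13
half=13, (13*13) % 29 = 24

24


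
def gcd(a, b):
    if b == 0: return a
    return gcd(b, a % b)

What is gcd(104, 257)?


gcd(104, 257) = gcd(257, 104)
gcd(257, 104) = gcd(104, 49)
gcd(104, 49) = gcd(49, 6)
gcd(49, 6) = gcd(6, 1)
gcd(6, 1) = gcd(1, 0)
gcd(1, 0) = 1  (base case)

1


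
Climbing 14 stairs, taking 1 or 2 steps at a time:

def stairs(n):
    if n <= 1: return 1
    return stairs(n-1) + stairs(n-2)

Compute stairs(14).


Building up from base cases:
stairs(0) = 1
stairs(1) = 1
stairs(2) = stairs(1) + stairs(0) = 1 + 1 = 2
stairs(3) = stairs(2) + stairs(1) = 2 + 1 = 3
stairs(4) = stairs(3) + stairs(2) = 3 + 2 = 5
stairs(5) = stairs(4) + stairs(3) = 5 + 3 = 8
stairs(6) = stairs(5) + stairs(4) = 8 + 5 = 13
stairs(7) = stairs(6) + stairs(5) = 13 + 8 = 21
stairs(8) = stairs(7) + stairs(6) = 21 + 13 = 34
stairs(9) = stairs(8) + stairs(7) = 34 + 21 = 55
stairs(10) = stairs(9) + stairs(8) = 55 + 34 = 89
stairs(11) = stairs(10) + stairs(9) = 89 + 55 = 144
stairs(12) = stairs(11) + stairs(10) = 144 + 89 = 233
stairs(13) = stairs(12) + stairs(11) = 233 + 144 = 377
stairs(14) = stairs(13) + stairs(12) = 377 + 233 = 610

610


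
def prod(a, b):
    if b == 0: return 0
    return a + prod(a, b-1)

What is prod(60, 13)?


prod(60, 13) = 60 + prod(60, 12)
prod(60, 12) = 60 + prod(60, 11)
prod(60, 11) = 60 + prod(60, 10)
prod(60, 10) = 60 + prod(60, 9)
prod(60, 9) = 60 + prod(60, 8)
prod(60, 8) = 60 + prod(60, 7)
prod(60, 7) = 60 + prod(60, 6)
prod(60, 6) = 60 + prod(60, 5)
prod(60, 5) = 60 + prod(60, 4)
prod(60, 4) = 60 + prod(60, 3)
prod(60, 3) = 60 + prod(60, 2)
prod(60, 2) = 60 + prod(60, 1)
prod(60, 1) = 60 + prod(60, 0)
prod(60, 0) = 0  (base case)
Total: 60 + 60 + 60 + 60 + 60 + 60 + 60 + 60 + 60 + 60 + 60 + 60 + 60 + 0 = 780

780


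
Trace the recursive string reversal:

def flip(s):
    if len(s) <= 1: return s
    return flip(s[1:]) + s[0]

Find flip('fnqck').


flip('fnqck') = flip('nqck') + 'f'
flip('nqck') = flip('qck') + 'n'
flip('qck') = flip('ck') + 'q'
flip('ck') = flip('k') + 'c'
flip('k') = 'k'  (base case)
Concatenating: 'k' + 'c' + 'q' + 'n' + 'f' = 'kcqnf'

kcqnf


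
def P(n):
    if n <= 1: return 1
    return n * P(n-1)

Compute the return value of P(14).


P(14)
= 14 * P(13)
= 14 * 13 * P(12)
= 14 * 13 * 12 * P(11)
= 14 * 13 * 12 * 11 * P(10)
= 14 * 13 * 12 * 11 * 10 * P(9)
= 14 * 13 * 12 * 11 * 10 * 9 * P(8)
= 14 * 13 * 12 * 11 * 10 * 9 * 8 * P(7)
= 14 * 13 * 12 * 11 * 10 * 9 * 8 * 7 * P(6)
= 14 * 13 * 12 * 11 * 10 * 9 * 8 * 7 * 6 * P(5)
= 14 * 13 * 12 * 11 * 10 * 9 * 8 * 7 * 6 * 5 * P(4)
= 14 * 13 * 12 * 11 * 10 * 9 * 8 * 7 * 6 * 5 * 4 * P(3)
= 14 * 13 * 12 * 11 * 10 * 9 * 8 * 7 * 6 * 5 * 4 * 3 * P(2)
= 14 * 13 * 12 * 11 * 10 * 9 * 8 * 7 * 6 * 5 * 4 * 3 * 2 * P(1)
= 14 * 13 * 12 * 11 * 10 * 9 * 8 * 7 * 6 * 5 * 4 * 3 * 2 * 1
= 87178291200

87178291200


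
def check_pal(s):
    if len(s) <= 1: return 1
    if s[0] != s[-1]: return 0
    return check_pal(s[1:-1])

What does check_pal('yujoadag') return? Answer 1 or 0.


check_pal('yujoadag'): s[0]='y' != s[-1]='g' -> return 0
Result: 0 (not a palindrome)

0


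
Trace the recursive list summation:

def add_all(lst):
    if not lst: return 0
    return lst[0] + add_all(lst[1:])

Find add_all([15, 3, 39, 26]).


add_all([15, 3, 39, 26]) = 15 + add_all([3, 39, 26])
add_all([3, 39, 26]) = 3 + add_all([39, 26])
add_all([39, 26]) = 39 + add_all([26])
add_all([26]) = 26 + add_all([])
add_all([]) = 0  (base case)
Total: 15 + 3 + 39 + 26 + 0 = 83

83


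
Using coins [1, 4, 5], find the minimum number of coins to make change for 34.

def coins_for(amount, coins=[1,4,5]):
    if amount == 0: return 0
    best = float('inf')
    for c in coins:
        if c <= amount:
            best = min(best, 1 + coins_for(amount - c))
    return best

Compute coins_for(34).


Building up with DP:
coins_for(0) = 0
coins_for(1) = min(1+coins_for(0)=1+0=1) = 1
coins_for(2) = min(1+coins_for(1)=1+1=2) = 2
coins_for(3) = min(1+coins_for(2)=1+2=3) = 3
coins_for(4) = min(1+coins_for(3)=1+3=4, 1+coins_for(0)=1+0=1) = 1
coins_for(5) = min(1+coins_for(4)=1+1=2, 1+coins_for(1)=1+1=2, 1+coins_for(0)=1+0=1) = 1
coins_for(6) = min(1+coins_for(5)=1+1=2, 1+coins_for(2)=1+2=3, 1+coins_for(1)=1+1=2) = 2
coins_for(7) = min(1+coins_for(6)=1+2=3, 1+coins_for(3)=1+3=4, 1+coins_for(2)=1+2=3) = 3
coins_for(8) = min(1+coins_for(7)=1+3=4, 1+coins_for(4)=1+1=2, 1+coins_for(3)=1+3=4) = 2
coins_for(9) = min(1+coins_for(8)=1+2=3, 1+coins_for(5)=1+1=2, 1+coins_for(4)=1+1=2) = 2
coins_for(10) = min(1+coins_for(9)=1+2=3, 1+coins_for(6)=1+2=3, 1+coins_for(5)=1+1=2) = 2
coins_for(11) = min(1+coins_for(10)=1+2=3, 1+coins_for(7)=1+3=4, 1+coins_for(6)=1+2=3) = 3
coins_for(12) = min(1+coins_for(11)=1+3=4, 1+coins_for(8)=1+2=3, 1+coins_for(7)=1+3=4) = 3
coins_for(13) = min(1+coins_for(12)=1+3=4, 1+coins_for(9)=1+2=3, 1+coins_for(8)=1+2=3) = 3
coins_for(14) = min(1+coins_for(13)=1+3=4, 1+coins_for(10)=1+2=3, 1+coins_for(9)=1+2=3) = 3
coins_for(15) = min(1+coins_for(14)=1+3=4, 1+coins_for(11)=1+3=4, 1+coins_for(10)=1+2=3) = 3
coins_for(16) = min(1+coins_for(15)=1+3=4, 1+coins_for(12)=1+3=4, 1+coins_for(11)=1+3=4) = 4
coins_for(17) = min(1+coins_for(16)=1+4=5, 1+coins_for(13)=1+3=4, 1+coins_for(12)=1+3=4) = 4
coins_for(18) = min(1+coins_for(17)=1+4=5, 1+coins_for(14)=1+3=4, 1+coins_for(13)=1+3=4) = 4
coins_for(19) = min(1+coins_for(18)=1+4=5, 1+coins_for(15)=1+3=4, 1+coins_for(14)=1+3=4) = 4
coins_for(20) = min(1+coins_for(19)=1+4=5, 1+coins_for(16)=1+4=5, 1+coins_for(15)=1+3=4) = 4
coins_for(21) = min(1+coins_for(20)=1+4=5, 1+coins_for(17)=1+4=5, 1+coins_for(16)=1+4=5) = 5
coins_for(22) = min(1+coins_for(21)=1+5=6, 1+coins_for(18)=1+4=5, 1+coins_for(17)=1+4=5) = 5
coins_for(23) = min(1+coins_for(22)=1+5=6, 1+coins_for(19)=1+4=5, 1+coins_for(18)=1+4=5) = 5
coins_for(24) = min(1+coins_for(23)=1+5=6, 1+coins_for(20)=1+4=5, 1+coins_for(19)=1+4=5) = 5
coins_for(25) = min(1+coins_for(24)=1+5=6, 1+coins_for(21)=1+5=6, 1+coins_for(20)=1+4=5) = 5
coins_for(26) = min(1+coins_for(25)=1+5=6, 1+coins_for(22)=1+5=6, 1+coins_for(21)=1+5=6) = 6
coins_for(27) = min(1+coins_for(26)=1+6=7, 1+coins_for(23)=1+5=6, 1+coins_for(22)=1+5=6) = 6
coins_for(28) = min(1+coins_for(27)=1+6=7, 1+coins_for(24)=1+5=6, 1+coins_for(23)=1+5=6) = 6
coins_for(29) = min(1+coins_for(28)=1+6=7, 1+coins_for(25)=1+5=6, 1+coins_for(24)=1+5=6) = 6
coins_for(30) = min(1+coins_for(29)=1+6=7, 1+coins_for(26)=1+6=7, 1+coins_for(25)=1+5=6) = 6
coins_for(31) = min(1+coins_for(30)=1+6=7, 1+coins_for(27)=1+6=7, 1+coins_for(26)=1+6=7) = 7
coins_for(32) = min(1+coins_for(31)=1+7=8, 1+coins_for(28)=1+6=7, 1+coins_for(27)=1+6=7) = 7
coins_for(33) = min(1+coins_for(32)=1+7=8, 1+coins_for(29)=1+6=7, 1+coins_for(28)=1+6=7) = 7
coins_for(34) = min(1+coins_for(33)=1+7=8, 1+coins_for(30)=1+6=7, 1+coins_for(29)=1+6=7) = 7

7
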